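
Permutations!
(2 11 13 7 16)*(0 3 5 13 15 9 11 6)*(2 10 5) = (0 3 2 6)(5 13 7 16 10)(9 11 15) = [3, 1, 6, 2, 4, 13, 0, 16, 8, 11, 5, 15, 12, 7, 14, 9, 10]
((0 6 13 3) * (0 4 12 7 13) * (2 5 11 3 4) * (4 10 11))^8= ((0 6)(2 5 4 12 7 13 10 11 3))^8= (2 3 11 10 13 7 12 4 5)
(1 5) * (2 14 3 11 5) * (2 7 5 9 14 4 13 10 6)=[0, 7, 4, 11, 13, 1, 2, 5, 8, 14, 6, 9, 12, 10, 3]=(1 7 5)(2 4 13 10 6)(3 11 9 14)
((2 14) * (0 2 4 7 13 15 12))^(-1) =(0 12 15 13 7 4 14 2)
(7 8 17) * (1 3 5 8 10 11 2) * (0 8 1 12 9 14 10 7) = (0 8 17)(1 3 5)(2 12 9 14 10 11) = [8, 3, 12, 5, 4, 1, 6, 7, 17, 14, 11, 2, 9, 13, 10, 15, 16, 0]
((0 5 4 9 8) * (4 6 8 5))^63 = (0 5)(4 6)(8 9)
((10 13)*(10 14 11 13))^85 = (11 13 14) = ((11 13 14))^85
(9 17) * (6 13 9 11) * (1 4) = [0, 4, 2, 3, 1, 5, 13, 7, 8, 17, 10, 6, 12, 9, 14, 15, 16, 11] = (1 4)(6 13 9 17 11)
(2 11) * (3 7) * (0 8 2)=[8, 1, 11, 7, 4, 5, 6, 3, 2, 9, 10, 0]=(0 8 2 11)(3 7)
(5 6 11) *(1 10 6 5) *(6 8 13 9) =(1 10 8 13 9 6 11) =[0, 10, 2, 3, 4, 5, 11, 7, 13, 6, 8, 1, 12, 9]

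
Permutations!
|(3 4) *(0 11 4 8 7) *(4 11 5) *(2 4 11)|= 8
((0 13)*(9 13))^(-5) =((0 9 13))^(-5) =(0 9 13)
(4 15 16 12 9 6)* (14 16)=(4 15 14 16 12 9 6)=[0, 1, 2, 3, 15, 5, 4, 7, 8, 6, 10, 11, 9, 13, 16, 14, 12]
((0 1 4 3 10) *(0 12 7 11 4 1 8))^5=(0 8)(3 4 11 7 12 10)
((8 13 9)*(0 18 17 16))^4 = (18)(8 13 9)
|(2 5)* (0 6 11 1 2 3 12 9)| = |(0 6 11 1 2 5 3 12 9)| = 9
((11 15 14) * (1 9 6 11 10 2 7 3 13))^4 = (1 15 7 9 14 3 6 10 13 11 2)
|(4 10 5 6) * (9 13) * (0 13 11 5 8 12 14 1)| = 12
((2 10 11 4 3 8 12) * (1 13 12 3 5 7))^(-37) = (1 7 5 4 11 10 2 12 13)(3 8) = ((1 13 12 2 10 11 4 5 7)(3 8))^(-37)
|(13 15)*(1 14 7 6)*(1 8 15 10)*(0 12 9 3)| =|(0 12 9 3)(1 14 7 6 8 15 13 10)| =8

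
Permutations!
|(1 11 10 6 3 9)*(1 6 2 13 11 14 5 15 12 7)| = |(1 14 5 15 12 7)(2 13 11 10)(3 9 6)| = 12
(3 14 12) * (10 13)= (3 14 12)(10 13)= [0, 1, 2, 14, 4, 5, 6, 7, 8, 9, 13, 11, 3, 10, 12]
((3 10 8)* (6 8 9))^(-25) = (10)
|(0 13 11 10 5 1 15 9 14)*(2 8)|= 18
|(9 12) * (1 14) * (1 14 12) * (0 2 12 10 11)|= 7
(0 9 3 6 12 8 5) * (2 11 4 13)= (0 9 3 6 12 8 5)(2 11 4 13)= [9, 1, 11, 6, 13, 0, 12, 7, 5, 3, 10, 4, 8, 2]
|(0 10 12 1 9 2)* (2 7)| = 7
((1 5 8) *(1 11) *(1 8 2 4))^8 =(11)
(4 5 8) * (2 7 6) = (2 7 6)(4 5 8) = [0, 1, 7, 3, 5, 8, 2, 6, 4]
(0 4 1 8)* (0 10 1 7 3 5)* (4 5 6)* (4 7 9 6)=(0 5)(1 8 10)(3 4 9 6 7)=[5, 8, 2, 4, 9, 0, 7, 3, 10, 6, 1]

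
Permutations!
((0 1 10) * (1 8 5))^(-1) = ((0 8 5 1 10))^(-1) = (0 10 1 5 8)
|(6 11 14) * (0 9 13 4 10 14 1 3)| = |(0 9 13 4 10 14 6 11 1 3)| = 10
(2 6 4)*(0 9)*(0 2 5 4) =[9, 1, 6, 3, 5, 4, 0, 7, 8, 2] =(0 9 2 6)(4 5)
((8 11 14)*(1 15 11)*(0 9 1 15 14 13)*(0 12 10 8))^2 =((0 9 1 14)(8 15 11 13 12 10))^2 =(0 1)(8 11 12)(9 14)(10 15 13)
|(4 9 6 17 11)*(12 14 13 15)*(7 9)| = 12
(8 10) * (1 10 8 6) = (1 10 6) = [0, 10, 2, 3, 4, 5, 1, 7, 8, 9, 6]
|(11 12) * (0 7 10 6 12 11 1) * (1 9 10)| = |(0 7 1)(6 12 9 10)| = 12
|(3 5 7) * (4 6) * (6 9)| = |(3 5 7)(4 9 6)| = 3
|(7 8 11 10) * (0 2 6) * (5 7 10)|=12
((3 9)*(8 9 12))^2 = ((3 12 8 9))^2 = (3 8)(9 12)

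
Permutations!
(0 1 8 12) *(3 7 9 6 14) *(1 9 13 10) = (0 9 6 14 3 7 13 10 1 8 12) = [9, 8, 2, 7, 4, 5, 14, 13, 12, 6, 1, 11, 0, 10, 3]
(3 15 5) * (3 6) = (3 15 5 6) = [0, 1, 2, 15, 4, 6, 3, 7, 8, 9, 10, 11, 12, 13, 14, 5]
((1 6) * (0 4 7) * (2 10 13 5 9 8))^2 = ((0 4 7)(1 6)(2 10 13 5 9 8))^2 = (0 7 4)(2 13 9)(5 8 10)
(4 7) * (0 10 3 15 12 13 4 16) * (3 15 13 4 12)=(0 10 15 3 13 12 4 7 16)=[10, 1, 2, 13, 7, 5, 6, 16, 8, 9, 15, 11, 4, 12, 14, 3, 0]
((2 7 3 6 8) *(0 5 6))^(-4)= ((0 5 6 8 2 7 3))^(-4)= (0 8 3 6 7 5 2)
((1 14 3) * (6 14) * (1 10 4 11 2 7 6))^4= (2 3)(4 6)(7 10)(11 14)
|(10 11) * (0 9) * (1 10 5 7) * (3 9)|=15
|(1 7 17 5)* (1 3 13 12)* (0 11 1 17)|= 20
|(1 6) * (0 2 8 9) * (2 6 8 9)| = |(0 6 1 8 2 9)| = 6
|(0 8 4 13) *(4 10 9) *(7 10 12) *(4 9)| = 7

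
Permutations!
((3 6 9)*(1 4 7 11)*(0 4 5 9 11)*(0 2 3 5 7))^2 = (1 2 6)(3 11 7)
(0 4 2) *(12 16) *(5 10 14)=(0 4 2)(5 10 14)(12 16)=[4, 1, 0, 3, 2, 10, 6, 7, 8, 9, 14, 11, 16, 13, 5, 15, 12]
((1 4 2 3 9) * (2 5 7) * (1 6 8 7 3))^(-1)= ((1 4 5 3 9 6 8 7 2))^(-1)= (1 2 7 8 6 9 3 5 4)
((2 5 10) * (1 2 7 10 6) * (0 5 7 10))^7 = (10)(0 5 6 1 2 7)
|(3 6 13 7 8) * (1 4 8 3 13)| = 7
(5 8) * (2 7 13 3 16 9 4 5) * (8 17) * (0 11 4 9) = [11, 1, 7, 16, 5, 17, 6, 13, 2, 9, 10, 4, 12, 3, 14, 15, 0, 8] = (0 11 4 5 17 8 2 7 13 3 16)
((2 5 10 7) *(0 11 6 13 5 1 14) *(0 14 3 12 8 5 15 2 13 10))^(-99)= (0 13 12 6 2 5 7 3 11 15 8 10 1)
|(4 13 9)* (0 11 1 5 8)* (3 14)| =|(0 11 1 5 8)(3 14)(4 13 9)| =30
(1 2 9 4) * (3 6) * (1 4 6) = (1 2 9 6 3) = [0, 2, 9, 1, 4, 5, 3, 7, 8, 6]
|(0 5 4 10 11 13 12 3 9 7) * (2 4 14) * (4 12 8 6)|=24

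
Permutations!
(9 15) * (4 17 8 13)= (4 17 8 13)(9 15)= [0, 1, 2, 3, 17, 5, 6, 7, 13, 15, 10, 11, 12, 4, 14, 9, 16, 8]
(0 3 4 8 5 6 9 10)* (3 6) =(0 6 9 10)(3 4 8 5) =[6, 1, 2, 4, 8, 3, 9, 7, 5, 10, 0]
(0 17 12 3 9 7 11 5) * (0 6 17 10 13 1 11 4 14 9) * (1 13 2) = (0 10 2 1 11 5 6 17 12 3)(4 14 9 7) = [10, 11, 1, 0, 14, 6, 17, 4, 8, 7, 2, 5, 3, 13, 9, 15, 16, 12]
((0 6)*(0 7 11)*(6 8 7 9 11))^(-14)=((0 8 7 6 9 11))^(-14)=(0 9 7)(6 8 11)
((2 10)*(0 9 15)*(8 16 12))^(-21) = ((0 9 15)(2 10)(8 16 12))^(-21) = (16)(2 10)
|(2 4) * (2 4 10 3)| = 3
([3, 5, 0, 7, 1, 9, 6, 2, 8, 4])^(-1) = [2, 4, 7, 0, 9, 1, 6, 3, 8, 5]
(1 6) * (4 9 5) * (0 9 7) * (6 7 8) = (0 9 5 4 8 6 1 7) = [9, 7, 2, 3, 8, 4, 1, 0, 6, 5]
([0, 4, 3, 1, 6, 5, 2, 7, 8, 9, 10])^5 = [0, 1, 2, 3, 4, 5, 6, 7, 8, 9, 10]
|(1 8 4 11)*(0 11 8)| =|(0 11 1)(4 8)| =6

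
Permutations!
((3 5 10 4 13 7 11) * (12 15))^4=(15)(3 13 5 7 10 11 4)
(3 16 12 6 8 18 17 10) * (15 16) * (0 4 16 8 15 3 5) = [4, 1, 2, 3, 16, 0, 15, 7, 18, 9, 5, 11, 6, 13, 14, 8, 12, 10, 17] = (0 4 16 12 6 15 8 18 17 10 5)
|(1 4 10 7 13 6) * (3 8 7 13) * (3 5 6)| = 9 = |(1 4 10 13 3 8 7 5 6)|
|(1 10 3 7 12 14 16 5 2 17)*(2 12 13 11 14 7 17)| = |(1 10 3 17)(5 12 7 13 11 14 16)| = 28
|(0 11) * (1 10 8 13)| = 4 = |(0 11)(1 10 8 13)|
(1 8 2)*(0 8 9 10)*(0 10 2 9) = [8, 0, 1, 3, 4, 5, 6, 7, 9, 2, 10] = (10)(0 8 9 2 1)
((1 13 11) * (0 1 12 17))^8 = ((0 1 13 11 12 17))^8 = (0 13 12)(1 11 17)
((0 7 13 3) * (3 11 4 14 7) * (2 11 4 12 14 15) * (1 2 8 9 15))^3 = (15)(0 3)(1 12 13 2 14 4 11 7)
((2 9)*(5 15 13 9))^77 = ((2 5 15 13 9))^77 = (2 15 9 5 13)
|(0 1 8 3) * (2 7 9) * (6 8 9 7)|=|(0 1 9 2 6 8 3)|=7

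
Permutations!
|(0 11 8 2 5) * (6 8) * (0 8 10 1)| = |(0 11 6 10 1)(2 5 8)| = 15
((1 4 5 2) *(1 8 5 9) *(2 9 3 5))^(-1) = ((1 4 3 5 9)(2 8))^(-1) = (1 9 5 3 4)(2 8)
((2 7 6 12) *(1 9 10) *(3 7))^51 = (2 3 7 6 12)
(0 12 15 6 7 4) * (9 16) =(0 12 15 6 7 4)(9 16) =[12, 1, 2, 3, 0, 5, 7, 4, 8, 16, 10, 11, 15, 13, 14, 6, 9]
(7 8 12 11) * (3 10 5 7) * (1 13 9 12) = (1 13 9 12 11 3 10 5 7 8) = [0, 13, 2, 10, 4, 7, 6, 8, 1, 12, 5, 3, 11, 9]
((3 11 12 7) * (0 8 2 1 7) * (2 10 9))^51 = (0 8 10 9 2 1 7 3 11 12)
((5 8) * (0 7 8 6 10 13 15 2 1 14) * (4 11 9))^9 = ((0 7 8 5 6 10 13 15 2 1 14)(4 11 9))^9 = (0 1 15 10 5 7 14 2 13 6 8)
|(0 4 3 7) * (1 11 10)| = 12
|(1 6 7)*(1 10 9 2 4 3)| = 8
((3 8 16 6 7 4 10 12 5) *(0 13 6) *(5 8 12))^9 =((0 13 6 7 4 10 5 3 12 8 16))^9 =(0 8 3 10 7 13 16 12 5 4 6)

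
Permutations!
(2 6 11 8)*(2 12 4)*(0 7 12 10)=[7, 1, 6, 3, 2, 5, 11, 12, 10, 9, 0, 8, 4]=(0 7 12 4 2 6 11 8 10)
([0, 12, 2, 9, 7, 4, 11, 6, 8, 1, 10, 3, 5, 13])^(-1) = (13)(1 9 3 11 6 7 4 5 12)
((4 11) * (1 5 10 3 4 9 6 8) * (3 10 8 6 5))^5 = ((1 3 4 11 9 5 8))^5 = (1 5 11 3 8 9 4)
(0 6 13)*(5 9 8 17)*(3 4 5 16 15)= [6, 1, 2, 4, 5, 9, 13, 7, 17, 8, 10, 11, 12, 0, 14, 3, 15, 16]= (0 6 13)(3 4 5 9 8 17 16 15)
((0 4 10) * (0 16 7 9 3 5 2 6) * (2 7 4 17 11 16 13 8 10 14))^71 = ((0 17 11 16 4 14 2 6)(3 5 7 9)(8 10 13))^71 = (0 6 2 14 4 16 11 17)(3 9 7 5)(8 13 10)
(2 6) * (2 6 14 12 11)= (2 14 12 11)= [0, 1, 14, 3, 4, 5, 6, 7, 8, 9, 10, 2, 11, 13, 12]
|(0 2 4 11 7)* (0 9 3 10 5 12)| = 10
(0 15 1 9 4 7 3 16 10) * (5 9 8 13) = [15, 8, 2, 16, 7, 9, 6, 3, 13, 4, 0, 11, 12, 5, 14, 1, 10] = (0 15 1 8 13 5 9 4 7 3 16 10)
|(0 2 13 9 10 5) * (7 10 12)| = 8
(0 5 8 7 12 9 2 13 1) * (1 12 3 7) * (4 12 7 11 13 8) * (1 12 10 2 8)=(0 5 4 10 2 1)(3 11 13 7)(8 12 9)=[5, 0, 1, 11, 10, 4, 6, 3, 12, 8, 2, 13, 9, 7]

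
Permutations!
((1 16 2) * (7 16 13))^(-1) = ((1 13 7 16 2))^(-1) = (1 2 16 7 13)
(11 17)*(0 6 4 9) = (0 6 4 9)(11 17) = [6, 1, 2, 3, 9, 5, 4, 7, 8, 0, 10, 17, 12, 13, 14, 15, 16, 11]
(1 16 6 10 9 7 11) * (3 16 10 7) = [0, 10, 2, 16, 4, 5, 7, 11, 8, 3, 9, 1, 12, 13, 14, 15, 6] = (1 10 9 3 16 6 7 11)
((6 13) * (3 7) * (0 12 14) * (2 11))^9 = (14)(2 11)(3 7)(6 13)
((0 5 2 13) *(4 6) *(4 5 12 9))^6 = (0 2 6 9)(4 12 13 5)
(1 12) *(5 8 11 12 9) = [0, 9, 2, 3, 4, 8, 6, 7, 11, 5, 10, 12, 1] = (1 9 5 8 11 12)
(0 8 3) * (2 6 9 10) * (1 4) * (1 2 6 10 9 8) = (0 1 4 2 10 6 8 3) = [1, 4, 10, 0, 2, 5, 8, 7, 3, 9, 6]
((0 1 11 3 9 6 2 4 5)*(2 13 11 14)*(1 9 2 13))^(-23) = ((0 9 6 1 14 13 11 3 2 4 5))^(-23) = (0 5 4 2 3 11 13 14 1 6 9)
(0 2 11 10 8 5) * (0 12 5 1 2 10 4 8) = (0 10)(1 2 11 4 8)(5 12) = [10, 2, 11, 3, 8, 12, 6, 7, 1, 9, 0, 4, 5]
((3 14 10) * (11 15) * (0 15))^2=(0 11 15)(3 10 14)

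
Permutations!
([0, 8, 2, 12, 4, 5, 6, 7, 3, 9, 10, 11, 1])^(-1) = [0, 12, 2, 8, 4, 5, 6, 7, 1, 9, 10, 11, 3]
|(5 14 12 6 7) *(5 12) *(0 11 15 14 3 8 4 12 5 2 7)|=12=|(0 11 15 14 2 7 5 3 8 4 12 6)|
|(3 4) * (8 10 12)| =|(3 4)(8 10 12)| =6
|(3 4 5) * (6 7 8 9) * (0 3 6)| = 8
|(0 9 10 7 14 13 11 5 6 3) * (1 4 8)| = |(0 9 10 7 14 13 11 5 6 3)(1 4 8)| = 30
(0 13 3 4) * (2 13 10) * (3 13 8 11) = (13)(0 10 2 8 11 3 4) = [10, 1, 8, 4, 0, 5, 6, 7, 11, 9, 2, 3, 12, 13]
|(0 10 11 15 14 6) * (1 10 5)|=8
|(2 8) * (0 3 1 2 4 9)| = 7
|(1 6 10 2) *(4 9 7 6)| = 7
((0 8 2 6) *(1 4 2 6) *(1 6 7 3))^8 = (8)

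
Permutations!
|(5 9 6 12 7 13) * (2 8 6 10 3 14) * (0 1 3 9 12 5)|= 22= |(0 1 3 14 2 8 6 5 12 7 13)(9 10)|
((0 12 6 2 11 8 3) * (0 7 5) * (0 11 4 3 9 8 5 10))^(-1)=((0 12 6 2 4 3 7 10)(5 11)(8 9))^(-1)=(0 10 7 3 4 2 6 12)(5 11)(8 9)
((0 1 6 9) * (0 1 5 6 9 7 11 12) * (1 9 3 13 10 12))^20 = (13)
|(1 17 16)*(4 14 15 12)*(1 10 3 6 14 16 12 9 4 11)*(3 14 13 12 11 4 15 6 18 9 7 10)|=12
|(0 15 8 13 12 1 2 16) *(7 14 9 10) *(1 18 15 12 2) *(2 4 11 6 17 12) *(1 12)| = 60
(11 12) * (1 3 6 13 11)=[0, 3, 2, 6, 4, 5, 13, 7, 8, 9, 10, 12, 1, 11]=(1 3 6 13 11 12)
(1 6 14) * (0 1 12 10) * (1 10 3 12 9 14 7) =(0 10)(1 6 7)(3 12)(9 14) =[10, 6, 2, 12, 4, 5, 7, 1, 8, 14, 0, 11, 3, 13, 9]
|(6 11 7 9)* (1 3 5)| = |(1 3 5)(6 11 7 9)| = 12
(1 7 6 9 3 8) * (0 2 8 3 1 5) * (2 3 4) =(0 3 4 2 8 5)(1 7 6 9) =[3, 7, 8, 4, 2, 0, 9, 6, 5, 1]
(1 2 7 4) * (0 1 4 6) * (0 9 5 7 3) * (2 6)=(0 1 6 9 5 7 2 3)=[1, 6, 3, 0, 4, 7, 9, 2, 8, 5]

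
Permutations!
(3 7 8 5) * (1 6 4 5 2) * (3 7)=(1 6 4 5 7 8 2)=[0, 6, 1, 3, 5, 7, 4, 8, 2]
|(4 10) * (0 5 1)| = 6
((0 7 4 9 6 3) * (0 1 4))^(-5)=((0 7)(1 4 9 6 3))^(-5)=(9)(0 7)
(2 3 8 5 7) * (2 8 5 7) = [0, 1, 3, 5, 4, 2, 6, 8, 7] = (2 3 5)(7 8)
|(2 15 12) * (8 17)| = 6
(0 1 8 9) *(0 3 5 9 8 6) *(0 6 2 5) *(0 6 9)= (0 1 2 5)(3 6 9)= [1, 2, 5, 6, 4, 0, 9, 7, 8, 3]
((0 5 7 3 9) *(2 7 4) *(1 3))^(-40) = (9)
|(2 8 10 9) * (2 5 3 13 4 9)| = 15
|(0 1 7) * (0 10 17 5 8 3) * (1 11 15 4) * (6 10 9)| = |(0 11 15 4 1 7 9 6 10 17 5 8 3)| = 13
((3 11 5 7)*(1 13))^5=((1 13)(3 11 5 7))^5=(1 13)(3 11 5 7)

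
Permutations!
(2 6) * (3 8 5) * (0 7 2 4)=(0 7 2 6 4)(3 8 5)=[7, 1, 6, 8, 0, 3, 4, 2, 5]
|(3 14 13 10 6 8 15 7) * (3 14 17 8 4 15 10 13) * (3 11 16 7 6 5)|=60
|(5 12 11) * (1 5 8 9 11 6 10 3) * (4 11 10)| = 10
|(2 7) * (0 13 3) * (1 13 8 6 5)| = 14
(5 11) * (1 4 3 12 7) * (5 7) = (1 4 3 12 5 11 7) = [0, 4, 2, 12, 3, 11, 6, 1, 8, 9, 10, 7, 5]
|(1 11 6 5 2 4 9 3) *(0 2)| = 9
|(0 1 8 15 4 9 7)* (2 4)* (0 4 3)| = 6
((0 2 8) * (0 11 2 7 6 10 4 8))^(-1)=(0 2 11 8 4 10 6 7)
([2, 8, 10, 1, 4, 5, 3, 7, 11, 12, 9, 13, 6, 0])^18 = [1, 9, 8, 10, 4, 5, 2, 7, 12, 13, 11, 6, 0, 3]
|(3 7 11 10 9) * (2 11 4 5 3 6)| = |(2 11 10 9 6)(3 7 4 5)| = 20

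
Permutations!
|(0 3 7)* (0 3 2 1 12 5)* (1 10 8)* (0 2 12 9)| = 8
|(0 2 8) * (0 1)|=4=|(0 2 8 1)|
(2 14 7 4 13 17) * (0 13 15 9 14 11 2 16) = (0 13 17 16)(2 11)(4 15 9 14 7) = [13, 1, 11, 3, 15, 5, 6, 4, 8, 14, 10, 2, 12, 17, 7, 9, 0, 16]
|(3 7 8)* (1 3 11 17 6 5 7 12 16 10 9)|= 6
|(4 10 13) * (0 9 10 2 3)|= |(0 9 10 13 4 2 3)|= 7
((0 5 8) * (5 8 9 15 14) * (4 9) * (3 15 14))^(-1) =((0 8)(3 15)(4 9 14 5))^(-1) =(0 8)(3 15)(4 5 14 9)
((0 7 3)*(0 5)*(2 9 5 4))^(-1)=(0 5 9 2 4 3 7)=((0 7 3 4 2 9 5))^(-1)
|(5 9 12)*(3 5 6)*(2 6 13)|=|(2 6 3 5 9 12 13)|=7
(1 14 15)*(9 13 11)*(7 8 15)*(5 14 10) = [0, 10, 2, 3, 4, 14, 6, 8, 15, 13, 5, 9, 12, 11, 7, 1] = (1 10 5 14 7 8 15)(9 13 11)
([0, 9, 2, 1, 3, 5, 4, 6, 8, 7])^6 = (9)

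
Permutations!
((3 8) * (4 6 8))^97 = ((3 4 6 8))^97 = (3 4 6 8)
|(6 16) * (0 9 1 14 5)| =|(0 9 1 14 5)(6 16)| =10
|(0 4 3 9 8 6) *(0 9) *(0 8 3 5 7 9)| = 8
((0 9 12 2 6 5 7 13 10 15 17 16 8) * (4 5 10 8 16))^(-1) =(0 8 13 7 5 4 17 15 10 6 2 12 9)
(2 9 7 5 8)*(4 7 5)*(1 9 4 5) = [0, 9, 4, 3, 7, 8, 6, 5, 2, 1] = (1 9)(2 4 7 5 8)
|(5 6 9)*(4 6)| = |(4 6 9 5)| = 4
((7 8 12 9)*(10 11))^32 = (12)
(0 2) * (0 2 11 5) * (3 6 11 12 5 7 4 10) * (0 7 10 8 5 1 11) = (0 12 1 11 10 3 6)(4 8 5 7) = [12, 11, 2, 6, 8, 7, 0, 4, 5, 9, 3, 10, 1]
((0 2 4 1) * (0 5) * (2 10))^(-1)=((0 10 2 4 1 5))^(-1)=(0 5 1 4 2 10)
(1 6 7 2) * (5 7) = (1 6 5 7 2) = [0, 6, 1, 3, 4, 7, 5, 2]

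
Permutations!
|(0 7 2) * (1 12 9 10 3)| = 15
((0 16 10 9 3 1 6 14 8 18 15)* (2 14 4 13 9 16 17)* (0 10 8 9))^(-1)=(0 13 4 6 1 3 9 14 2 17)(8 16 10 15 18)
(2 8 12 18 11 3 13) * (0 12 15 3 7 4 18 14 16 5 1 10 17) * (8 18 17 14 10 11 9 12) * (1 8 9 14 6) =(0 9 12 10 6 1 11 7 4 17)(2 18 14 16 5 8 15 3 13) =[9, 11, 18, 13, 17, 8, 1, 4, 15, 12, 6, 7, 10, 2, 16, 3, 5, 0, 14]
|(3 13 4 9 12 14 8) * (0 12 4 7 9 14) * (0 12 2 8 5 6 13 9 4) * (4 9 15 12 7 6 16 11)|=40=|(0 2 8 3 15 12 7 9)(4 14 5 16 11)(6 13)|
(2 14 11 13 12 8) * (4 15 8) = (2 14 11 13 12 4 15 8) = [0, 1, 14, 3, 15, 5, 6, 7, 2, 9, 10, 13, 4, 12, 11, 8]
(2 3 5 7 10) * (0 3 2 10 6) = (10)(0 3 5 7 6) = [3, 1, 2, 5, 4, 7, 0, 6, 8, 9, 10]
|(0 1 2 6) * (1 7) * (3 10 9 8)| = 20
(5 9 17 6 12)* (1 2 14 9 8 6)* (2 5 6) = [0, 5, 14, 3, 4, 8, 12, 7, 2, 17, 10, 11, 6, 13, 9, 15, 16, 1] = (1 5 8 2 14 9 17)(6 12)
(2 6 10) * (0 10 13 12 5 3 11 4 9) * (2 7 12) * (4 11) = (0 10 7 12 5 3 4 9)(2 6 13) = [10, 1, 6, 4, 9, 3, 13, 12, 8, 0, 7, 11, 5, 2]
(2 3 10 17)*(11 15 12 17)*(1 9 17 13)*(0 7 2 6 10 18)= (0 7 2 3 18)(1 9 17 6 10 11 15 12 13)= [7, 9, 3, 18, 4, 5, 10, 2, 8, 17, 11, 15, 13, 1, 14, 12, 16, 6, 0]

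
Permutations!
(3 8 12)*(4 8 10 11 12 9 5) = (3 10 11 12)(4 8 9 5) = [0, 1, 2, 10, 8, 4, 6, 7, 9, 5, 11, 12, 3]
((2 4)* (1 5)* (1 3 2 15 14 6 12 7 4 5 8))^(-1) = (1 8)(2 3 5)(4 7 12 6 14 15)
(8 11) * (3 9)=(3 9)(8 11)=[0, 1, 2, 9, 4, 5, 6, 7, 11, 3, 10, 8]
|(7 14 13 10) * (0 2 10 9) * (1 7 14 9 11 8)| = |(0 2 10 14 13 11 8 1 7 9)| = 10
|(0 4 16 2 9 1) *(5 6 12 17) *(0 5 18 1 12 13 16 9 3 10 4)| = |(1 5 6 13 16 2 3 10 4 9 12 17 18)| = 13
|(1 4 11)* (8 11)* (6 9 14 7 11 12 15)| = |(1 4 8 12 15 6 9 14 7 11)| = 10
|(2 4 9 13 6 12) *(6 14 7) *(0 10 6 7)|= 9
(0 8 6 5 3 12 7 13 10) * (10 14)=(0 8 6 5 3 12 7 13 14 10)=[8, 1, 2, 12, 4, 3, 5, 13, 6, 9, 0, 11, 7, 14, 10]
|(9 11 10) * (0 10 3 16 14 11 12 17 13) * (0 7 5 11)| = 12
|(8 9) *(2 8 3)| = 4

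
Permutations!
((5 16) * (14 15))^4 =((5 16)(14 15))^4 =(16)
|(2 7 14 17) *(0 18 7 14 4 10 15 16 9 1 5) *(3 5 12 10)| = 6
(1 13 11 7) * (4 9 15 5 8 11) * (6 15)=(1 13 4 9 6 15 5 8 11 7)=[0, 13, 2, 3, 9, 8, 15, 1, 11, 6, 10, 7, 12, 4, 14, 5]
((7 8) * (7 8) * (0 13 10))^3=(13)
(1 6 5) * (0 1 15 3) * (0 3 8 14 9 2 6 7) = (0 1 7)(2 6 5 15 8 14 9) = [1, 7, 6, 3, 4, 15, 5, 0, 14, 2, 10, 11, 12, 13, 9, 8]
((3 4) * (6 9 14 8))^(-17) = (3 4)(6 8 14 9)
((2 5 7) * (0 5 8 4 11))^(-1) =(0 11 4 8 2 7 5)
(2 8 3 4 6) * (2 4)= (2 8 3)(4 6)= [0, 1, 8, 2, 6, 5, 4, 7, 3]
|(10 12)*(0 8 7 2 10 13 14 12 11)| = 6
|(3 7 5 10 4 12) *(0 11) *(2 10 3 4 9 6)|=|(0 11)(2 10 9 6)(3 7 5)(4 12)|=12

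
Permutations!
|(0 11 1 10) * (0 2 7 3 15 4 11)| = |(1 10 2 7 3 15 4 11)| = 8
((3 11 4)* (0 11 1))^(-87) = (0 3 11 1 4)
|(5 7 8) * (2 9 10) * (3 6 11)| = |(2 9 10)(3 6 11)(5 7 8)| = 3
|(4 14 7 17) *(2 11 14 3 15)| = |(2 11 14 7 17 4 3 15)| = 8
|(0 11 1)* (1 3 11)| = 2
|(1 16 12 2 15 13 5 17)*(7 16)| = |(1 7 16 12 2 15 13 5 17)| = 9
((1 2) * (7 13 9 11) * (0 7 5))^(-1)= (0 5 11 9 13 7)(1 2)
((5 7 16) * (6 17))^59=((5 7 16)(6 17))^59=(5 16 7)(6 17)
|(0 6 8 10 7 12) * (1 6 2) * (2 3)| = 9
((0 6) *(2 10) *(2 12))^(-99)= (12)(0 6)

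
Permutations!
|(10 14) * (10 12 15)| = |(10 14 12 15)| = 4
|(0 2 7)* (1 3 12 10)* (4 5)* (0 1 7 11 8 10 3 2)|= 6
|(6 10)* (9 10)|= 3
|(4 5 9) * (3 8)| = 6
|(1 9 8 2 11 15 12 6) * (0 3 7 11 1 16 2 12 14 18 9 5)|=15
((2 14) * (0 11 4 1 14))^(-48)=(14)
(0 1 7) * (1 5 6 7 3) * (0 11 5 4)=(0 4)(1 3)(5 6 7 11)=[4, 3, 2, 1, 0, 6, 7, 11, 8, 9, 10, 5]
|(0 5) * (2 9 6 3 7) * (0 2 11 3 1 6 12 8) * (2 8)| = |(0 5 8)(1 6)(2 9 12)(3 7 11)| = 6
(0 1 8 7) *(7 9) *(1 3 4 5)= (0 3 4 5 1 8 9 7)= [3, 8, 2, 4, 5, 1, 6, 0, 9, 7]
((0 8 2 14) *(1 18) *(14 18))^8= (0 2 1)(8 18 14)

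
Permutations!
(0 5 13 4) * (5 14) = (0 14 5 13 4) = [14, 1, 2, 3, 0, 13, 6, 7, 8, 9, 10, 11, 12, 4, 5]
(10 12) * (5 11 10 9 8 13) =[0, 1, 2, 3, 4, 11, 6, 7, 13, 8, 12, 10, 9, 5] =(5 11 10 12 9 8 13)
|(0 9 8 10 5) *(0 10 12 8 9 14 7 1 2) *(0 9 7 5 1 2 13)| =6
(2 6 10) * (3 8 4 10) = (2 6 3 8 4 10) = [0, 1, 6, 8, 10, 5, 3, 7, 4, 9, 2]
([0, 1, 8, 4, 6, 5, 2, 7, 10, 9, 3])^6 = [0, 1, 2, 3, 4, 5, 6, 7, 8, 9, 10]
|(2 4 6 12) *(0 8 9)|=12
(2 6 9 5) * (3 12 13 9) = (2 6 3 12 13 9 5) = [0, 1, 6, 12, 4, 2, 3, 7, 8, 5, 10, 11, 13, 9]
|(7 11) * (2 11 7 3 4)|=4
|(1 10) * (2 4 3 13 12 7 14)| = 14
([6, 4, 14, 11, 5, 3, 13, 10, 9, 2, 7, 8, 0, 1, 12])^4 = [4, 11, 6, 2, 8, 9, 5, 7, 12, 0, 10, 14, 1, 3, 13]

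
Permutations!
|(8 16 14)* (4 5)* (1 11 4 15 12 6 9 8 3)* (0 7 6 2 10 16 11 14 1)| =|(0 7 6 9 8 11 4 5 15 12 2 10 16 1 14 3)| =16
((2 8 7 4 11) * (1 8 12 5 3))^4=((1 8 7 4 11 2 12 5 3))^4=(1 11 3 4 5 7 12 8 2)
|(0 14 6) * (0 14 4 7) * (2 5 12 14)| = |(0 4 7)(2 5 12 14 6)| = 15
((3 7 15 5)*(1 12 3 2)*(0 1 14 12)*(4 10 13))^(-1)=((0 1)(2 14 12 3 7 15 5)(4 10 13))^(-1)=(0 1)(2 5 15 7 3 12 14)(4 13 10)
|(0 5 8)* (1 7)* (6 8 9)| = 10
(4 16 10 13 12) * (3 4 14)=(3 4 16 10 13 12 14)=[0, 1, 2, 4, 16, 5, 6, 7, 8, 9, 13, 11, 14, 12, 3, 15, 10]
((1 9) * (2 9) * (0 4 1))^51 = ((0 4 1 2 9))^51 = (0 4 1 2 9)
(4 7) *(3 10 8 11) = (3 10 8 11)(4 7) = [0, 1, 2, 10, 7, 5, 6, 4, 11, 9, 8, 3]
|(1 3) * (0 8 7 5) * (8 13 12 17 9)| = 8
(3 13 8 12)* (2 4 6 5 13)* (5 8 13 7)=(13)(2 4 6 8 12 3)(5 7)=[0, 1, 4, 2, 6, 7, 8, 5, 12, 9, 10, 11, 3, 13]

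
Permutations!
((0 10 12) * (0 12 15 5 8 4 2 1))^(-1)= ((0 10 15 5 8 4 2 1))^(-1)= (0 1 2 4 8 5 15 10)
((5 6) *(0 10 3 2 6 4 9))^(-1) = ((0 10 3 2 6 5 4 9))^(-1) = (0 9 4 5 6 2 3 10)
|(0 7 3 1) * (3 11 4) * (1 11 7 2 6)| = 12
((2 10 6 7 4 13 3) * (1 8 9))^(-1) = (1 9 8)(2 3 13 4 7 6 10)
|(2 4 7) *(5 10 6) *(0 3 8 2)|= 6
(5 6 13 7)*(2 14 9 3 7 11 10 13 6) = [0, 1, 14, 7, 4, 2, 6, 5, 8, 3, 13, 10, 12, 11, 9] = (2 14 9 3 7 5)(10 13 11)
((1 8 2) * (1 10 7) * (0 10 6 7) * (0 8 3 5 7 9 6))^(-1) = (0 2 8 10)(1 7 5 3)(6 9) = ((0 10 8 2)(1 3 5 7)(6 9))^(-1)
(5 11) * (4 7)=(4 7)(5 11)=[0, 1, 2, 3, 7, 11, 6, 4, 8, 9, 10, 5]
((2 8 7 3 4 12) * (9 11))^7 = (2 8 7 3 4 12)(9 11)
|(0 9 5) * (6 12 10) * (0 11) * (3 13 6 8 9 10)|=|(0 10 8 9 5 11)(3 13 6 12)|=12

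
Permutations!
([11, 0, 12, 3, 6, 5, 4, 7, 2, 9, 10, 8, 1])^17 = [1, 12, 8, 3, 6, 5, 4, 7, 11, 9, 10, 0, 2]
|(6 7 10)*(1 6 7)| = 2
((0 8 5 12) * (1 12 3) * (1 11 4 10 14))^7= ((0 8 5 3 11 4 10 14 1 12))^7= (0 14 11 8 1 4 5 12 10 3)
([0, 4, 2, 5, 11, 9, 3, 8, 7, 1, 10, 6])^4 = (1 3 4 5 11 9 6)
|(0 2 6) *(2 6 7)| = 2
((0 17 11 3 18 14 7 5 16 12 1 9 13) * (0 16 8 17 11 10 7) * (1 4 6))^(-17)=((0 11 3 18 14)(1 9 13 16 12 4 6)(5 8 17 10 7))^(-17)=(0 18 11 14 3)(1 12 9 4 13 6 16)(5 10 8 7 17)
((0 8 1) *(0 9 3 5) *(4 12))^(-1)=(0 5 3 9 1 8)(4 12)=((0 8 1 9 3 5)(4 12))^(-1)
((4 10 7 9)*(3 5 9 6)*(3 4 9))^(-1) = ((3 5)(4 10 7 6))^(-1) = (3 5)(4 6 7 10)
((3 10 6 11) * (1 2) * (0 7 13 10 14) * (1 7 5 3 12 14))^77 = (0 7 12 1 6 5 13 14 2 11 3 10)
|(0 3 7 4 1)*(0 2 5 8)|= 8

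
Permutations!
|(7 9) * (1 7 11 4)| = |(1 7 9 11 4)| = 5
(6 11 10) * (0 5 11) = (0 5 11 10 6) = [5, 1, 2, 3, 4, 11, 0, 7, 8, 9, 6, 10]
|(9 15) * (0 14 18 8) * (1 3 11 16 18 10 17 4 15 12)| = |(0 14 10 17 4 15 9 12 1 3 11 16 18 8)| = 14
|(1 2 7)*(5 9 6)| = 3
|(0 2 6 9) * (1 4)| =|(0 2 6 9)(1 4)| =4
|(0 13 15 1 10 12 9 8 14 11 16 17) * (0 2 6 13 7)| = |(0 7)(1 10 12 9 8 14 11 16 17 2 6 13 15)| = 26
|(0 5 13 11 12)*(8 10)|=10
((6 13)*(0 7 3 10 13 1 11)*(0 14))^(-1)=(0 14 11 1 6 13 10 3 7)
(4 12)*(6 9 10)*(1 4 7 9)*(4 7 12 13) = (1 7 9 10 6)(4 13) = [0, 7, 2, 3, 13, 5, 1, 9, 8, 10, 6, 11, 12, 4]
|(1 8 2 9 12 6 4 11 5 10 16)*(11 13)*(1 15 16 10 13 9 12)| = |(1 8 2 12 6 4 9)(5 13 11)(15 16)| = 42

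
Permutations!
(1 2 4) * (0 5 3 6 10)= (0 5 3 6 10)(1 2 4)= [5, 2, 4, 6, 1, 3, 10, 7, 8, 9, 0]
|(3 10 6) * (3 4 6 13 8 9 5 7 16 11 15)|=10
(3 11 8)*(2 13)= (2 13)(3 11 8)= [0, 1, 13, 11, 4, 5, 6, 7, 3, 9, 10, 8, 12, 2]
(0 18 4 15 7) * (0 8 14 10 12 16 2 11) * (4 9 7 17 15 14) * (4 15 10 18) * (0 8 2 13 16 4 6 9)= (0 6 9 7 2 11 8 15 17 10 12 4 14 18)(13 16)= [6, 1, 11, 3, 14, 5, 9, 2, 15, 7, 12, 8, 4, 16, 18, 17, 13, 10, 0]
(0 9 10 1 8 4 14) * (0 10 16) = (0 9 16)(1 8 4 14 10) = [9, 8, 2, 3, 14, 5, 6, 7, 4, 16, 1, 11, 12, 13, 10, 15, 0]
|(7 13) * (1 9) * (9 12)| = 6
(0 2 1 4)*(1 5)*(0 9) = [2, 4, 5, 3, 9, 1, 6, 7, 8, 0] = (0 2 5 1 4 9)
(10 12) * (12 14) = (10 14 12) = [0, 1, 2, 3, 4, 5, 6, 7, 8, 9, 14, 11, 10, 13, 12]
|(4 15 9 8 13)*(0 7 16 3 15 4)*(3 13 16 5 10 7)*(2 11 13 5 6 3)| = |(0 2 11 13)(3 15 9 8 16 5 10 7 6)| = 36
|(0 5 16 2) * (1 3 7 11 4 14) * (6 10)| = 12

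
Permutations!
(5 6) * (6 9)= [0, 1, 2, 3, 4, 9, 5, 7, 8, 6]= (5 9 6)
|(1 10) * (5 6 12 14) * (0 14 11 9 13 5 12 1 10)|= 9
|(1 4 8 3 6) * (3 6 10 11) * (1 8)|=6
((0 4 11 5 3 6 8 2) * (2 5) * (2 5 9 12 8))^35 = ((0 4 11 5 3 6 2)(8 9 12))^35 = (8 12 9)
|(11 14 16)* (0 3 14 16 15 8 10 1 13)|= |(0 3 14 15 8 10 1 13)(11 16)|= 8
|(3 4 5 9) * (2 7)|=4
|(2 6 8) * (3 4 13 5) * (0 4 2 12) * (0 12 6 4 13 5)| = |(0 13)(2 4 5 3)(6 8)| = 4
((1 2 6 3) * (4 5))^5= (1 2 6 3)(4 5)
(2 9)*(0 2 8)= (0 2 9 8)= [2, 1, 9, 3, 4, 5, 6, 7, 0, 8]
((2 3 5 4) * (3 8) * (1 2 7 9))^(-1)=(1 9 7 4 5 3 8 2)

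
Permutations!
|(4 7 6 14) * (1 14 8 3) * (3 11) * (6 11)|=6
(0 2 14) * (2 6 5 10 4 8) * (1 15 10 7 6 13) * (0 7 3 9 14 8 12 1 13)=(1 15 10 4 12)(2 8)(3 9 14 7 6 5)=[0, 15, 8, 9, 12, 3, 5, 6, 2, 14, 4, 11, 1, 13, 7, 10]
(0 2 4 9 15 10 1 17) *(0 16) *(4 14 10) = (0 2 14 10 1 17 16)(4 9 15) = [2, 17, 14, 3, 9, 5, 6, 7, 8, 15, 1, 11, 12, 13, 10, 4, 0, 16]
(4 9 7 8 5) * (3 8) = [0, 1, 2, 8, 9, 4, 6, 3, 5, 7] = (3 8 5 4 9 7)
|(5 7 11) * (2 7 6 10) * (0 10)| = 7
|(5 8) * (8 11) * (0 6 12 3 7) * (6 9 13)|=|(0 9 13 6 12 3 7)(5 11 8)|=21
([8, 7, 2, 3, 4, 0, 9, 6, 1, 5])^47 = (0 9 7 8 5 6 1)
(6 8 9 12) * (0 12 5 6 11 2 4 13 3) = (0 12 11 2 4 13 3)(5 6 8 9) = [12, 1, 4, 0, 13, 6, 8, 7, 9, 5, 10, 2, 11, 3]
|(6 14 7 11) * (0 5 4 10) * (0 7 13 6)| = |(0 5 4 10 7 11)(6 14 13)| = 6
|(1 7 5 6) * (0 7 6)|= |(0 7 5)(1 6)|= 6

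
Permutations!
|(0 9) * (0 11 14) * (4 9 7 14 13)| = 12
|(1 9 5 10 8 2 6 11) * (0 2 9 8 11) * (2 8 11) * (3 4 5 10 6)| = 18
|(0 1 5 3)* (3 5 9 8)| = 5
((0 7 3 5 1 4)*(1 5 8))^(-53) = ((0 7 3 8 1 4))^(-53) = (0 7 3 8 1 4)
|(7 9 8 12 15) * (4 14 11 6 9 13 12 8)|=|(4 14 11 6 9)(7 13 12 15)|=20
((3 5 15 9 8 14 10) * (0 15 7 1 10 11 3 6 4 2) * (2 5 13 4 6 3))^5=((0 15 9 8 14 11 2)(1 10 3 13 4 5 7))^5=(0 11 8 15 2 14 9)(1 5 13 10 7 4 3)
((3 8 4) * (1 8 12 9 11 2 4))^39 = ((1 8)(2 4 3 12 9 11))^39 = (1 8)(2 12)(3 11)(4 9)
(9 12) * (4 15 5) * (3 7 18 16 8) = (3 7 18 16 8)(4 15 5)(9 12) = [0, 1, 2, 7, 15, 4, 6, 18, 3, 12, 10, 11, 9, 13, 14, 5, 8, 17, 16]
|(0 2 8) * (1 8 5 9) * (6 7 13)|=|(0 2 5 9 1 8)(6 7 13)|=6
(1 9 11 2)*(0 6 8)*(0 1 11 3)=(0 6 8 1 9 3)(2 11)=[6, 9, 11, 0, 4, 5, 8, 7, 1, 3, 10, 2]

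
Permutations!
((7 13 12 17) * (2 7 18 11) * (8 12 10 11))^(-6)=((2 7 13 10 11)(8 12 17 18))^(-6)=(2 11 10 13 7)(8 17)(12 18)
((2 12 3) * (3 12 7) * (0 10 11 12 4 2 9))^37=((0 10 11 12 4 2 7 3 9))^37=(0 10 11 12 4 2 7 3 9)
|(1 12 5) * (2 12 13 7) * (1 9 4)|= |(1 13 7 2 12 5 9 4)|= 8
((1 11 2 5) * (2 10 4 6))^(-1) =(1 5 2 6 4 10 11)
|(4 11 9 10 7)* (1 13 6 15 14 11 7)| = |(1 13 6 15 14 11 9 10)(4 7)| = 8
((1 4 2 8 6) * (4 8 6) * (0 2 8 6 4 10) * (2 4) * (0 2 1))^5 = (0 1 10 4 6 2 8)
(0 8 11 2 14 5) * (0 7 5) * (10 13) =(0 8 11 2 14)(5 7)(10 13) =[8, 1, 14, 3, 4, 7, 6, 5, 11, 9, 13, 2, 12, 10, 0]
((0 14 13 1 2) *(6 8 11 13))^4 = (0 11)(1 6)(2 8)(13 14)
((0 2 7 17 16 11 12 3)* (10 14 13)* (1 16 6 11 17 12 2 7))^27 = (0 3 12 7)(1 6)(2 17)(11 16)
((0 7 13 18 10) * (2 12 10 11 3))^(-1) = ((0 7 13 18 11 3 2 12 10))^(-1) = (0 10 12 2 3 11 18 13 7)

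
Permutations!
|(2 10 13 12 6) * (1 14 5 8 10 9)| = |(1 14 5 8 10 13 12 6 2 9)| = 10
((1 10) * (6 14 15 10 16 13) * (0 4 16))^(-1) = (0 1 10 15 14 6 13 16 4)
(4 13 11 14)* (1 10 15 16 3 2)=(1 10 15 16 3 2)(4 13 11 14)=[0, 10, 1, 2, 13, 5, 6, 7, 8, 9, 15, 14, 12, 11, 4, 16, 3]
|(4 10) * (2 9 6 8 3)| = 10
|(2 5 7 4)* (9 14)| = |(2 5 7 4)(9 14)| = 4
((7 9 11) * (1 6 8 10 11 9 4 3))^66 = ((1 6 8 10 11 7 4 3))^66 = (1 8 11 4)(3 6 10 7)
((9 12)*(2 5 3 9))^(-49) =((2 5 3 9 12))^(-49) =(2 5 3 9 12)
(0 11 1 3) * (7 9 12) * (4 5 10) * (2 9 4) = [11, 3, 9, 0, 5, 10, 6, 4, 8, 12, 2, 1, 7] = (0 11 1 3)(2 9 12 7 4 5 10)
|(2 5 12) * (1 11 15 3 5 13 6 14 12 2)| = 10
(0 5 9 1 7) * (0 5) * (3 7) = (1 3 7 5 9) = [0, 3, 2, 7, 4, 9, 6, 5, 8, 1]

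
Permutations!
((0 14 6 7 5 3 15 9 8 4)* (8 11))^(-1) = (0 4 8 11 9 15 3 5 7 6 14)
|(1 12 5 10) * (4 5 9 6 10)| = 10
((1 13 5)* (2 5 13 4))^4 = (13)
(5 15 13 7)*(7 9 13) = (5 15 7)(9 13) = [0, 1, 2, 3, 4, 15, 6, 5, 8, 13, 10, 11, 12, 9, 14, 7]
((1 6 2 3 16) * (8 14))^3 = ((1 6 2 3 16)(8 14))^3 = (1 3 6 16 2)(8 14)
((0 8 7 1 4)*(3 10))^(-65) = ((0 8 7 1 4)(3 10))^(-65) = (3 10)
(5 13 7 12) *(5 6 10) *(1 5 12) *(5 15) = (1 15 5 13 7)(6 10 12) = [0, 15, 2, 3, 4, 13, 10, 1, 8, 9, 12, 11, 6, 7, 14, 5]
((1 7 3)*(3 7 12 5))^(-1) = ((1 12 5 3))^(-1) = (1 3 5 12)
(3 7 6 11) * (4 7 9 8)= (3 9 8 4 7 6 11)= [0, 1, 2, 9, 7, 5, 11, 6, 4, 8, 10, 3]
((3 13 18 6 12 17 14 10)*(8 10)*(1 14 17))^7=((1 14 8 10 3 13 18 6 12))^7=(1 6 13 10 14 12 18 3 8)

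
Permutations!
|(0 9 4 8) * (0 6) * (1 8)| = |(0 9 4 1 8 6)| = 6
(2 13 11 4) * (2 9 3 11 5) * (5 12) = (2 13 12 5)(3 11 4 9) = [0, 1, 13, 11, 9, 2, 6, 7, 8, 3, 10, 4, 5, 12]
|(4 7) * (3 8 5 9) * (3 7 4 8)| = 4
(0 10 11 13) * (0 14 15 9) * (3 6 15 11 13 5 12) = (0 10 13 14 11 5 12 3 6 15 9) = [10, 1, 2, 6, 4, 12, 15, 7, 8, 0, 13, 5, 3, 14, 11, 9]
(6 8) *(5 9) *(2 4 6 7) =[0, 1, 4, 3, 6, 9, 8, 2, 7, 5] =(2 4 6 8 7)(5 9)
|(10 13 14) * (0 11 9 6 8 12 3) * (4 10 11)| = 11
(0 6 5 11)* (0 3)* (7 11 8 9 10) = (0 6 5 8 9 10 7 11 3) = [6, 1, 2, 0, 4, 8, 5, 11, 9, 10, 7, 3]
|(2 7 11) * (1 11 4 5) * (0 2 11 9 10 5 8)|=|(11)(0 2 7 4 8)(1 9 10 5)|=20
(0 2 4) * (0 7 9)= (0 2 4 7 9)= [2, 1, 4, 3, 7, 5, 6, 9, 8, 0]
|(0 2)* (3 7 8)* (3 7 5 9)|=|(0 2)(3 5 9)(7 8)|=6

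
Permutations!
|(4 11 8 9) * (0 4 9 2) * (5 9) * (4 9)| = 7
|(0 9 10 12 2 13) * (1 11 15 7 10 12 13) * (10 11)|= 21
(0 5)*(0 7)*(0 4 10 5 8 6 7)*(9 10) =(0 8 6 7 4 9 10 5) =[8, 1, 2, 3, 9, 0, 7, 4, 6, 10, 5]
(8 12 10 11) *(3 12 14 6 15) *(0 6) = (0 6 15 3 12 10 11 8 14) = [6, 1, 2, 12, 4, 5, 15, 7, 14, 9, 11, 8, 10, 13, 0, 3]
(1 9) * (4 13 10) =(1 9)(4 13 10) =[0, 9, 2, 3, 13, 5, 6, 7, 8, 1, 4, 11, 12, 10]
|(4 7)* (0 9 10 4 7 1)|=|(0 9 10 4 1)|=5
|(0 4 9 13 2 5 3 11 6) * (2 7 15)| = 11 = |(0 4 9 13 7 15 2 5 3 11 6)|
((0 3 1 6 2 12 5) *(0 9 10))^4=(0 2 10 6 9 1 5 3 12)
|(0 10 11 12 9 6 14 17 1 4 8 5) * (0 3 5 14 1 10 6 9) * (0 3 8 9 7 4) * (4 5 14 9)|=12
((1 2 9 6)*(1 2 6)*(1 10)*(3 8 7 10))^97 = ((1 6 2 9 3 8 7 10))^97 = (1 6 2 9 3 8 7 10)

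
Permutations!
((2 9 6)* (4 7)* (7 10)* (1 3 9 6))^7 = (1 3 9)(2 6)(4 10 7)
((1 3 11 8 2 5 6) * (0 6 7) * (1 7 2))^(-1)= (0 7 6)(1 8 11 3)(2 5)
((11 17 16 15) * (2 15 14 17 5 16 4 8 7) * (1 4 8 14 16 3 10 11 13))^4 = ((1 4 14 17 8 7 2 15 13)(3 10 11 5))^4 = (1 8 13 17 15 14 2 4 7)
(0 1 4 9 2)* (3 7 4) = (0 1 3 7 4 9 2) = [1, 3, 0, 7, 9, 5, 6, 4, 8, 2]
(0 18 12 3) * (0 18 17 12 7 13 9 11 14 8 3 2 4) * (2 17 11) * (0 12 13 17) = (0 11 14 8 3 18 7 17 13 9 2 4 12) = [11, 1, 4, 18, 12, 5, 6, 17, 3, 2, 10, 14, 0, 9, 8, 15, 16, 13, 7]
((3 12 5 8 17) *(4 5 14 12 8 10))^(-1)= (3 17 8)(4 10 5)(12 14)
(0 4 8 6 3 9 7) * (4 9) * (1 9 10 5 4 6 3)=(0 10 5 4 8 3 6 1 9 7)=[10, 9, 2, 6, 8, 4, 1, 0, 3, 7, 5]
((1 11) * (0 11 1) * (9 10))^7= (0 11)(9 10)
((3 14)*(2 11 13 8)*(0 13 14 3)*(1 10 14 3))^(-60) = (0 2 1)(3 14 8)(10 13 11)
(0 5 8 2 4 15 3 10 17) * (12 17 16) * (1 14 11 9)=[5, 14, 4, 10, 15, 8, 6, 7, 2, 1, 16, 9, 17, 13, 11, 3, 12, 0]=(0 5 8 2 4 15 3 10 16 12 17)(1 14 11 9)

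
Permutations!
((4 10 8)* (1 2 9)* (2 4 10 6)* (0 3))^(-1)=(0 3)(1 9 2 6 4)(8 10)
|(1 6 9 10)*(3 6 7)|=6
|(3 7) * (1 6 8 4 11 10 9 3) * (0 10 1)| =5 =|(0 10 9 3 7)(1 6 8 4 11)|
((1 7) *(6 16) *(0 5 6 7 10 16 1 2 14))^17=(0 14 2 7 16 10 1 6 5)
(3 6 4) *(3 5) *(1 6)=(1 6 4 5 3)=[0, 6, 2, 1, 5, 3, 4]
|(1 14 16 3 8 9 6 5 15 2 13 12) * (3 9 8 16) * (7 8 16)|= 13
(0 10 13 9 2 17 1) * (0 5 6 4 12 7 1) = (0 10 13 9 2 17)(1 5 6 4 12 7) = [10, 5, 17, 3, 12, 6, 4, 1, 8, 2, 13, 11, 7, 9, 14, 15, 16, 0]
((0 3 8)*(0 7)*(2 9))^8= (9)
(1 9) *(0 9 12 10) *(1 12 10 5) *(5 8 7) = (0 9 12 8 7 5 1 10) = [9, 10, 2, 3, 4, 1, 6, 5, 7, 12, 0, 11, 8]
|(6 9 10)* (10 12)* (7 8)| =|(6 9 12 10)(7 8)| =4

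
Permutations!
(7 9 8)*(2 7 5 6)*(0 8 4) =(0 8 5 6 2 7 9 4) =[8, 1, 7, 3, 0, 6, 2, 9, 5, 4]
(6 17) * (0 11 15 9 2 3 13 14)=(0 11 15 9 2 3 13 14)(6 17)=[11, 1, 3, 13, 4, 5, 17, 7, 8, 2, 10, 15, 12, 14, 0, 9, 16, 6]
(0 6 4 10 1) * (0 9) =(0 6 4 10 1 9) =[6, 9, 2, 3, 10, 5, 4, 7, 8, 0, 1]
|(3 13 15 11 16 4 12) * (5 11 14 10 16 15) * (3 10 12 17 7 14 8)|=|(3 13 5 11 15 8)(4 17 7 14 12 10 16)|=42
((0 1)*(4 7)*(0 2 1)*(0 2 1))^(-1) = ((0 2)(4 7))^(-1) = (0 2)(4 7)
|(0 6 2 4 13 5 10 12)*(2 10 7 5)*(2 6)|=14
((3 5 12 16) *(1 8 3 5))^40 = ((1 8 3)(5 12 16))^40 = (1 8 3)(5 12 16)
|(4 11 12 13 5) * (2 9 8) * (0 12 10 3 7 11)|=60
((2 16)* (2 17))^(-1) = ((2 16 17))^(-1) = (2 17 16)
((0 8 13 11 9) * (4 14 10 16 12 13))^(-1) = ((0 8 4 14 10 16 12 13 11 9))^(-1) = (0 9 11 13 12 16 10 14 4 8)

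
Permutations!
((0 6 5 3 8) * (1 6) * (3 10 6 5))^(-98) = (10)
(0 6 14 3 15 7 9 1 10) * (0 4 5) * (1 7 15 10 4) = (15)(0 6 14 3 10 1 4 5)(7 9) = [6, 4, 2, 10, 5, 0, 14, 9, 8, 7, 1, 11, 12, 13, 3, 15]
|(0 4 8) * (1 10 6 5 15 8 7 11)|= 10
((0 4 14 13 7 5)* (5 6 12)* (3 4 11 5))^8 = ((0 11 5)(3 4 14 13 7 6 12))^8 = (0 5 11)(3 4 14 13 7 6 12)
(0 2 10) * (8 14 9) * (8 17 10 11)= (0 2 11 8 14 9 17 10)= [2, 1, 11, 3, 4, 5, 6, 7, 14, 17, 0, 8, 12, 13, 9, 15, 16, 10]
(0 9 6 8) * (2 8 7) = [9, 1, 8, 3, 4, 5, 7, 2, 0, 6] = (0 9 6 7 2 8)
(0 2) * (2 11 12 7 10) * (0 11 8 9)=(0 8 9)(2 11 12 7 10)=[8, 1, 11, 3, 4, 5, 6, 10, 9, 0, 2, 12, 7]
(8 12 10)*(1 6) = (1 6)(8 12 10) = [0, 6, 2, 3, 4, 5, 1, 7, 12, 9, 8, 11, 10]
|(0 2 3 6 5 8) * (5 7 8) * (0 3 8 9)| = 7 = |(0 2 8 3 6 7 9)|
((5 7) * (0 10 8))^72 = (10)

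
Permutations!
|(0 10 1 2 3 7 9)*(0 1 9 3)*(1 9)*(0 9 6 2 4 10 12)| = |(0 12)(1 4 10)(2 9 6)(3 7)| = 6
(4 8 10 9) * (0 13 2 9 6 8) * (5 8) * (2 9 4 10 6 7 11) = (0 13 9 10 7 11 2 4)(5 8 6) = [13, 1, 4, 3, 0, 8, 5, 11, 6, 10, 7, 2, 12, 9]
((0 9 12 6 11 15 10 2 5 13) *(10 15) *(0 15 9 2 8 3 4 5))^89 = ((0 2)(3 4 5 13 15 9 12 6 11 10 8))^89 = (0 2)(3 4 5 13 15 9 12 6 11 10 8)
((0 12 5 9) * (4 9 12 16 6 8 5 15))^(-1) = (0 9 4 15 12 5 8 6 16) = ((0 16 6 8 5 12 15 4 9))^(-1)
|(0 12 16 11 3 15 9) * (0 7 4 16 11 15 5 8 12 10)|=|(0 10)(3 5 8 12 11)(4 16 15 9 7)|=10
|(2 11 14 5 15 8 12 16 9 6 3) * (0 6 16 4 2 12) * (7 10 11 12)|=30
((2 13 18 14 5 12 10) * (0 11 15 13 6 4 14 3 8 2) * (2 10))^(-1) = ((0 11 15 13 18 3 8 10)(2 6 4 14 5 12))^(-1) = (0 10 8 3 18 13 15 11)(2 12 5 14 4 6)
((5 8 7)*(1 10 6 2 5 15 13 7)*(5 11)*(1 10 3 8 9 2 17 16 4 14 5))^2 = ((1 3 8 10 6 17 16 4 14 5 9 2 11)(7 15 13))^2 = (1 8 6 16 14 9 11 3 10 17 4 5 2)(7 13 15)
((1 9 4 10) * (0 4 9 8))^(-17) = ((0 4 10 1 8))^(-17) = (0 1 4 8 10)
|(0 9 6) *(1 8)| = 6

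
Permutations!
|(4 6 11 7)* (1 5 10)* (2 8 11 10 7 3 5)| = 10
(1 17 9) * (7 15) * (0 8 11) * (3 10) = (0 8 11)(1 17 9)(3 10)(7 15) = [8, 17, 2, 10, 4, 5, 6, 15, 11, 1, 3, 0, 12, 13, 14, 7, 16, 9]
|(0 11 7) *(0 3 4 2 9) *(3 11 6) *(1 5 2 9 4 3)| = |(0 6 1 5 2 4 9)(7 11)| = 14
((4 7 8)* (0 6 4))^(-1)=(0 8 7 4 6)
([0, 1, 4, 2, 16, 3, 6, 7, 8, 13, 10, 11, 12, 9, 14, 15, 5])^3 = [0, 1, 5, 16, 3, 4, 6, 7, 8, 13, 10, 11, 12, 9, 14, 15, 2]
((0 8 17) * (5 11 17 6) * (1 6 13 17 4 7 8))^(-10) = (17)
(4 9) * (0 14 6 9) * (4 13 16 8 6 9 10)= (0 14 9 13 16 8 6 10 4)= [14, 1, 2, 3, 0, 5, 10, 7, 6, 13, 4, 11, 12, 16, 9, 15, 8]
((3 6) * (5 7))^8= ((3 6)(5 7))^8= (7)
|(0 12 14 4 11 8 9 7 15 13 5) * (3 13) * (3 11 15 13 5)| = |(0 12 14 4 15 11 8 9 7 13 3 5)| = 12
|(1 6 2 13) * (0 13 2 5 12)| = 6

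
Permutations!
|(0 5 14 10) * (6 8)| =4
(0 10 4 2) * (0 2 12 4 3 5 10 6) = (0 6)(3 5 10)(4 12) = [6, 1, 2, 5, 12, 10, 0, 7, 8, 9, 3, 11, 4]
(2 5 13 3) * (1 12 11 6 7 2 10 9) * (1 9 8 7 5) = (1 12 11 6 5 13 3 10 8 7 2) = [0, 12, 1, 10, 4, 13, 5, 2, 7, 9, 8, 6, 11, 3]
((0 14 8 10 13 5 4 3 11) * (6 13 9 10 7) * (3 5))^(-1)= ((0 14 8 7 6 13 3 11)(4 5)(9 10))^(-1)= (0 11 3 13 6 7 8 14)(4 5)(9 10)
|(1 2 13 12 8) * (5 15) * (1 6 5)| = |(1 2 13 12 8 6 5 15)| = 8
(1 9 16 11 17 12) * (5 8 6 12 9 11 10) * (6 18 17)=(1 11 6 12)(5 8 18 17 9 16 10)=[0, 11, 2, 3, 4, 8, 12, 7, 18, 16, 5, 6, 1, 13, 14, 15, 10, 9, 17]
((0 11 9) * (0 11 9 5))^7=((0 9 11 5))^7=(0 5 11 9)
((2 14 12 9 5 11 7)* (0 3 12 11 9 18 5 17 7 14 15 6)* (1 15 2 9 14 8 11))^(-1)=((0 3 12 18 5 14 1 15 6)(7 9 17)(8 11))^(-1)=(0 6 15 1 14 5 18 12 3)(7 17 9)(8 11)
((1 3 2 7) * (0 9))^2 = ((0 9)(1 3 2 7))^2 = (9)(1 2)(3 7)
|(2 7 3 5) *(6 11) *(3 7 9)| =|(2 9 3 5)(6 11)| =4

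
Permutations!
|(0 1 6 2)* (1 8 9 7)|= 7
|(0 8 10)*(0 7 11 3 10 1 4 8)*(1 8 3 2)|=|(1 4 3 10 7 11 2)|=7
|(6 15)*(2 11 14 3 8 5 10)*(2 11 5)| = 14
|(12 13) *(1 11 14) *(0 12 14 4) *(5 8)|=|(0 12 13 14 1 11 4)(5 8)|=14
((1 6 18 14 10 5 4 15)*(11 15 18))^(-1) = ((1 6 11 15)(4 18 14 10 5))^(-1) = (1 15 11 6)(4 5 10 14 18)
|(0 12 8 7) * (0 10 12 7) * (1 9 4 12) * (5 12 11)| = 10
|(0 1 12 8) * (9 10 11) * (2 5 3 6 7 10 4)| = |(0 1 12 8)(2 5 3 6 7 10 11 9 4)| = 36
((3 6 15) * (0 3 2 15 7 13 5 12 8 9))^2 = (15)(0 6 13 12 9 3 7 5 8)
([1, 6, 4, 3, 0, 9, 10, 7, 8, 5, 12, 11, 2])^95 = (0 12 1 2 6 4 10)(5 9)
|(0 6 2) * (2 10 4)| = |(0 6 10 4 2)| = 5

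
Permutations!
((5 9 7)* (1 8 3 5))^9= (1 5)(3 7)(8 9)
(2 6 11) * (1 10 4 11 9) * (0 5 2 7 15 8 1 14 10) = (0 5 2 6 9 14 10 4 11 7 15 8 1) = [5, 0, 6, 3, 11, 2, 9, 15, 1, 14, 4, 7, 12, 13, 10, 8]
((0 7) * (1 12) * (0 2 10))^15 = (0 10 2 7)(1 12)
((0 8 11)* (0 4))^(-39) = ((0 8 11 4))^(-39) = (0 8 11 4)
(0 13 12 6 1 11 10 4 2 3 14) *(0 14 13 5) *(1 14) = [5, 11, 3, 13, 2, 0, 14, 7, 8, 9, 4, 10, 6, 12, 1] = (0 5)(1 11 10 4 2 3 13 12 6 14)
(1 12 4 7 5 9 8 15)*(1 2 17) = (1 12 4 7 5 9 8 15 2 17) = [0, 12, 17, 3, 7, 9, 6, 5, 15, 8, 10, 11, 4, 13, 14, 2, 16, 1]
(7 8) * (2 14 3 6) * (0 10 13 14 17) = [10, 1, 17, 6, 4, 5, 2, 8, 7, 9, 13, 11, 12, 14, 3, 15, 16, 0] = (0 10 13 14 3 6 2 17)(7 8)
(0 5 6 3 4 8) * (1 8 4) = (0 5 6 3 1 8) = [5, 8, 2, 1, 4, 6, 3, 7, 0]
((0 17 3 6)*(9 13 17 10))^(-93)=((0 10 9 13 17 3 6))^(-93)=(0 3 13 10 6 17 9)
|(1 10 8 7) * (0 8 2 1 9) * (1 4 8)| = |(0 1 10 2 4 8 7 9)| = 8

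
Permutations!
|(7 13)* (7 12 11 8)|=5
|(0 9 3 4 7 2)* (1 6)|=6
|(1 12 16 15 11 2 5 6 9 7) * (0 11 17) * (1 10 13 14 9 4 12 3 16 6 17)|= 60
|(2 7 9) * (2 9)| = |(9)(2 7)| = 2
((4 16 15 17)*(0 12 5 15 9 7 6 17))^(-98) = ((0 12 5 15)(4 16 9 7 6 17))^(-98) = (0 5)(4 6 9)(7 16 17)(12 15)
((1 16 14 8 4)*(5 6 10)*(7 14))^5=(1 4 8 14 7 16)(5 10 6)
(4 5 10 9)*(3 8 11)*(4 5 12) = (3 8 11)(4 12)(5 10 9) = [0, 1, 2, 8, 12, 10, 6, 7, 11, 5, 9, 3, 4]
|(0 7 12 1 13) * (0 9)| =6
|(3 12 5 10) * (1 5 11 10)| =4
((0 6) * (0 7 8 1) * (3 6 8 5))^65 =((0 8 1)(3 6 7 5))^65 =(0 1 8)(3 6 7 5)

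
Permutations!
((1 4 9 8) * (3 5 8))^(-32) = (1 5 9)(3 4 8)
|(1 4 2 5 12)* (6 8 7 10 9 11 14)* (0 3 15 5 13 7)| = |(0 3 15 5 12 1 4 2 13 7 10 9 11 14 6 8)| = 16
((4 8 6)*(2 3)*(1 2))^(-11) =(1 2 3)(4 8 6)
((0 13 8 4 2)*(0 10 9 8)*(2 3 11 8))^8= (13)(2 9 10)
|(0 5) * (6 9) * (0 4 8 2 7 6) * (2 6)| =6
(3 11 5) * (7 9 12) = [0, 1, 2, 11, 4, 3, 6, 9, 8, 12, 10, 5, 7] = (3 11 5)(7 9 12)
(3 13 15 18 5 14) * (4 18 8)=[0, 1, 2, 13, 18, 14, 6, 7, 4, 9, 10, 11, 12, 15, 3, 8, 16, 17, 5]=(3 13 15 8 4 18 5 14)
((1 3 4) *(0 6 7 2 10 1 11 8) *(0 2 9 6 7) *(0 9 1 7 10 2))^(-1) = ((0 10 7 1 3 4 11 8)(6 9))^(-1) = (0 8 11 4 3 1 7 10)(6 9)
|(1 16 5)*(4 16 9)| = |(1 9 4 16 5)| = 5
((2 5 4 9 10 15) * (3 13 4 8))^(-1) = (2 15 10 9 4 13 3 8 5)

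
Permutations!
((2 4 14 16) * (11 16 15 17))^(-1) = ((2 4 14 15 17 11 16))^(-1) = (2 16 11 17 15 14 4)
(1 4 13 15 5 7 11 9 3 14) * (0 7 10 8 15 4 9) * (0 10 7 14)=(0 14 1 9 3)(4 13)(5 7 11 10 8 15)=[14, 9, 2, 0, 13, 7, 6, 11, 15, 3, 8, 10, 12, 4, 1, 5]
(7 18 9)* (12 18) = [0, 1, 2, 3, 4, 5, 6, 12, 8, 7, 10, 11, 18, 13, 14, 15, 16, 17, 9] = (7 12 18 9)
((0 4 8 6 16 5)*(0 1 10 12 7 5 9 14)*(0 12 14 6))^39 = (16)(1 12)(5 14)(7 10)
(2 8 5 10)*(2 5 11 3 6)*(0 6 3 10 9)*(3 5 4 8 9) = (0 6 2 9)(3 5)(4 8 11 10) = [6, 1, 9, 5, 8, 3, 2, 7, 11, 0, 4, 10]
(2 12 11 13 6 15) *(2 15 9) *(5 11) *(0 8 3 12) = (15)(0 8 3 12 5 11 13 6 9 2) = [8, 1, 0, 12, 4, 11, 9, 7, 3, 2, 10, 13, 5, 6, 14, 15]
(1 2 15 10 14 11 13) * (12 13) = [0, 2, 15, 3, 4, 5, 6, 7, 8, 9, 14, 12, 13, 1, 11, 10] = (1 2 15 10 14 11 12 13)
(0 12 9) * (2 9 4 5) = (0 12 4 5 2 9) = [12, 1, 9, 3, 5, 2, 6, 7, 8, 0, 10, 11, 4]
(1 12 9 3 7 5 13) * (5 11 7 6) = (1 12 9 3 6 5 13)(7 11) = [0, 12, 2, 6, 4, 13, 5, 11, 8, 3, 10, 7, 9, 1]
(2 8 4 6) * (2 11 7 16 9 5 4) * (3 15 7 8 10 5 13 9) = (2 10 5 4 6 11 8)(3 15 7 16)(9 13) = [0, 1, 10, 15, 6, 4, 11, 16, 2, 13, 5, 8, 12, 9, 14, 7, 3]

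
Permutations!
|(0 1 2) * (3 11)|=|(0 1 2)(3 11)|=6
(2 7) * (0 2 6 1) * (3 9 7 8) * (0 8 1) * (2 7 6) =[7, 8, 1, 9, 4, 5, 0, 2, 3, 6] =(0 7 2 1 8 3 9 6)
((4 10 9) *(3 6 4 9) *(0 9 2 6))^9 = (0 2 4 3 9 6 10)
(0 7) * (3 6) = [7, 1, 2, 6, 4, 5, 3, 0] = (0 7)(3 6)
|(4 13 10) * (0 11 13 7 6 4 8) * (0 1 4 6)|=8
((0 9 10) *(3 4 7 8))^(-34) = (0 10 9)(3 7)(4 8)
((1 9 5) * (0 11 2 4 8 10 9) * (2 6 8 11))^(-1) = (0 1 5 9 10 8 6 11 4 2)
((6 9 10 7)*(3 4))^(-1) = (3 4)(6 7 10 9)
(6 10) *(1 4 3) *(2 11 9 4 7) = [0, 7, 11, 1, 3, 5, 10, 2, 8, 4, 6, 9] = (1 7 2 11 9 4 3)(6 10)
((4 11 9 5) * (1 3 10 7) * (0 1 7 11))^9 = ((0 1 3 10 11 9 5 4))^9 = (0 1 3 10 11 9 5 4)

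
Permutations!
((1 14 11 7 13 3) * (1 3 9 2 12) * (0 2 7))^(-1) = (0 11 14 1 12 2)(7 9 13)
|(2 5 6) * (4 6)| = 4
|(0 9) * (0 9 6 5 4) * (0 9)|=5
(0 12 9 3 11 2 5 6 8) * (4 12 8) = (0 8)(2 5 6 4 12 9 3 11) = [8, 1, 5, 11, 12, 6, 4, 7, 0, 3, 10, 2, 9]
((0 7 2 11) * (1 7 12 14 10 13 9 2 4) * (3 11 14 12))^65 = ((0 3 11)(1 7 4)(2 14 10 13 9))^65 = (14)(0 11 3)(1 4 7)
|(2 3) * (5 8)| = |(2 3)(5 8)| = 2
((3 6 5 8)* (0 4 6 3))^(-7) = (0 5 4 8 6)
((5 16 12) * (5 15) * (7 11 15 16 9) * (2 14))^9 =((2 14)(5 9 7 11 15)(12 16))^9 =(2 14)(5 15 11 7 9)(12 16)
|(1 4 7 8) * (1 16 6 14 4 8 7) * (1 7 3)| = |(1 8 16 6 14 4 7 3)| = 8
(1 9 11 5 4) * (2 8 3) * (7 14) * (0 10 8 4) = [10, 9, 4, 2, 1, 0, 6, 14, 3, 11, 8, 5, 12, 13, 7] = (0 10 8 3 2 4 1 9 11 5)(7 14)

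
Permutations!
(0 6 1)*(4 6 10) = (0 10 4 6 1) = [10, 0, 2, 3, 6, 5, 1, 7, 8, 9, 4]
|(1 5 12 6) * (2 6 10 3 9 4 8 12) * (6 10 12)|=|(12)(1 5 2 10 3 9 4 8 6)|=9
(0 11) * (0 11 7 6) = (11)(0 7 6) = [7, 1, 2, 3, 4, 5, 0, 6, 8, 9, 10, 11]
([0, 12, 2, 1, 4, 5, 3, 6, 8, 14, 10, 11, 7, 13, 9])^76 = [0, 12, 2, 1, 4, 5, 3, 6, 8, 9, 10, 11, 7, 13, 14]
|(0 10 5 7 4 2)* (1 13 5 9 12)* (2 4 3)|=|(0 10 9 12 1 13 5 7 3 2)|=10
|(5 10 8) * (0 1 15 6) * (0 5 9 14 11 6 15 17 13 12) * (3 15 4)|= |(0 1 17 13 12)(3 15 4)(5 10 8 9 14 11 6)|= 105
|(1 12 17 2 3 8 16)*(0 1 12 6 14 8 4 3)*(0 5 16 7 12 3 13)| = |(0 1 6 14 8 7 12 17 2 5 16 3 4 13)| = 14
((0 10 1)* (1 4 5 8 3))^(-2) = ((0 10 4 5 8 3 1))^(-2) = (0 3 5 10 1 8 4)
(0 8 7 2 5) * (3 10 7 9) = (0 8 9 3 10 7 2 5) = [8, 1, 5, 10, 4, 0, 6, 2, 9, 3, 7]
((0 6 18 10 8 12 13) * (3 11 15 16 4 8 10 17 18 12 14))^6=(18)(0 12)(3 14 8 4 16 15 11)(6 13)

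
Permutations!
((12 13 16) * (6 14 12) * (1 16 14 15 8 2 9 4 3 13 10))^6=(1 9 10 2 12 8 14 15 13 6 3 16 4)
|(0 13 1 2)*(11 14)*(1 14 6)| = 7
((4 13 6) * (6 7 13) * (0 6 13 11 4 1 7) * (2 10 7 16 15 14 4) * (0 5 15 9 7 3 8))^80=(0 16 11 3 6 9 2 8 1 7 10)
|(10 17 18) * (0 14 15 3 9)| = 15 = |(0 14 15 3 9)(10 17 18)|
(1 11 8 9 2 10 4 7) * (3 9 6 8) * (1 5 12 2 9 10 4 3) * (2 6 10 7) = (1 11)(2 4)(3 7 5 12 6 8 10) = [0, 11, 4, 7, 2, 12, 8, 5, 10, 9, 3, 1, 6]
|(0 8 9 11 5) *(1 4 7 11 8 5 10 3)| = 6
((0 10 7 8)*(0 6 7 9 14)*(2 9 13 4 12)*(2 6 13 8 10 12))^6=(0 13 12 4 6 2 7 9 10 14 8)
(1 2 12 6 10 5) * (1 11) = [0, 2, 12, 3, 4, 11, 10, 7, 8, 9, 5, 1, 6] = (1 2 12 6 10 5 11)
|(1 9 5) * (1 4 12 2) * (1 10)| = 7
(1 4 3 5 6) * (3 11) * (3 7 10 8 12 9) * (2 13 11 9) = (1 4 9 3 5 6)(2 13 11 7 10 8 12) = [0, 4, 13, 5, 9, 6, 1, 10, 12, 3, 8, 7, 2, 11]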